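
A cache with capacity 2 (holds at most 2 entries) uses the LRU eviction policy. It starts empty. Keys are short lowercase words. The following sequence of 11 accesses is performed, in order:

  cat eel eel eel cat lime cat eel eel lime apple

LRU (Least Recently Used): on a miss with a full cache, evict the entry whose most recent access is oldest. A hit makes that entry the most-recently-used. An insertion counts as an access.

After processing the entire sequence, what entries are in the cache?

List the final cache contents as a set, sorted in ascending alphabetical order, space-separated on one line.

LRU simulation (capacity=2):
  1. access cat: MISS. Cache (LRU->MRU): [cat]
  2. access eel: MISS. Cache (LRU->MRU): [cat eel]
  3. access eel: HIT. Cache (LRU->MRU): [cat eel]
  4. access eel: HIT. Cache (LRU->MRU): [cat eel]
  5. access cat: HIT. Cache (LRU->MRU): [eel cat]
  6. access lime: MISS, evict eel. Cache (LRU->MRU): [cat lime]
  7. access cat: HIT. Cache (LRU->MRU): [lime cat]
  8. access eel: MISS, evict lime. Cache (LRU->MRU): [cat eel]
  9. access eel: HIT. Cache (LRU->MRU): [cat eel]
  10. access lime: MISS, evict cat. Cache (LRU->MRU): [eel lime]
  11. access apple: MISS, evict eel. Cache (LRU->MRU): [lime apple]
Total: 5 hits, 6 misses, 4 evictions

Answer: apple lime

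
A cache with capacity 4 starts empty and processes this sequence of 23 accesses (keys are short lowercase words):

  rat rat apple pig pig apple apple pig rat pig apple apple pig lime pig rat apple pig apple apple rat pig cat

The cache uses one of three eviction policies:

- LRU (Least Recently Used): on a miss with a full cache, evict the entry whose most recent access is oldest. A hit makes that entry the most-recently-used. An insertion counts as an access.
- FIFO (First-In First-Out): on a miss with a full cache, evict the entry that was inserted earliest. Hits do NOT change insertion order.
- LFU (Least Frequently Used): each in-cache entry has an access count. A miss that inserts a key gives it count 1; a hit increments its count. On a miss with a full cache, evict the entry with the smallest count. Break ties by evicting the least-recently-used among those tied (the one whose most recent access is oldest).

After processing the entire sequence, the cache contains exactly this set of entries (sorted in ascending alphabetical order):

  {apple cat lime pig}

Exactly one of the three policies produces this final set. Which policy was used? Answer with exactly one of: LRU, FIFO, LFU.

Answer: FIFO

Derivation:
Simulating under each policy and comparing final sets:
  LRU: final set = {apple cat pig rat} -> differs
  FIFO: final set = {apple cat lime pig} -> MATCHES target
  LFU: final set = {apple cat pig rat} -> differs
Only FIFO produces the target set.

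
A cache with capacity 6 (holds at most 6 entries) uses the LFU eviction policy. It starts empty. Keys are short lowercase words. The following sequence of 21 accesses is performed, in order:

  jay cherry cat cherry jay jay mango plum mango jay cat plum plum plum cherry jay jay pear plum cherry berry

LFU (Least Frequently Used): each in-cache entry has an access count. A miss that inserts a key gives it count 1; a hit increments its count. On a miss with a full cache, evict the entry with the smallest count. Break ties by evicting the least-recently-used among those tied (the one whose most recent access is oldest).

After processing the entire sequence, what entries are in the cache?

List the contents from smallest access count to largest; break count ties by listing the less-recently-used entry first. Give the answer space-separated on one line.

LFU simulation (capacity=6):
  1. access jay: MISS. Cache: [jay(c=1)]
  2. access cherry: MISS. Cache: [jay(c=1) cherry(c=1)]
  3. access cat: MISS. Cache: [jay(c=1) cherry(c=1) cat(c=1)]
  4. access cherry: HIT, count now 2. Cache: [jay(c=1) cat(c=1) cherry(c=2)]
  5. access jay: HIT, count now 2. Cache: [cat(c=1) cherry(c=2) jay(c=2)]
  6. access jay: HIT, count now 3. Cache: [cat(c=1) cherry(c=2) jay(c=3)]
  7. access mango: MISS. Cache: [cat(c=1) mango(c=1) cherry(c=2) jay(c=3)]
  8. access plum: MISS. Cache: [cat(c=1) mango(c=1) plum(c=1) cherry(c=2) jay(c=3)]
  9. access mango: HIT, count now 2. Cache: [cat(c=1) plum(c=1) cherry(c=2) mango(c=2) jay(c=3)]
  10. access jay: HIT, count now 4. Cache: [cat(c=1) plum(c=1) cherry(c=2) mango(c=2) jay(c=4)]
  11. access cat: HIT, count now 2. Cache: [plum(c=1) cherry(c=2) mango(c=2) cat(c=2) jay(c=4)]
  12. access plum: HIT, count now 2. Cache: [cherry(c=2) mango(c=2) cat(c=2) plum(c=2) jay(c=4)]
  13. access plum: HIT, count now 3. Cache: [cherry(c=2) mango(c=2) cat(c=2) plum(c=3) jay(c=4)]
  14. access plum: HIT, count now 4. Cache: [cherry(c=2) mango(c=2) cat(c=2) jay(c=4) plum(c=4)]
  15. access cherry: HIT, count now 3. Cache: [mango(c=2) cat(c=2) cherry(c=3) jay(c=4) plum(c=4)]
  16. access jay: HIT, count now 5. Cache: [mango(c=2) cat(c=2) cherry(c=3) plum(c=4) jay(c=5)]
  17. access jay: HIT, count now 6. Cache: [mango(c=2) cat(c=2) cherry(c=3) plum(c=4) jay(c=6)]
  18. access pear: MISS. Cache: [pear(c=1) mango(c=2) cat(c=2) cherry(c=3) plum(c=4) jay(c=6)]
  19. access plum: HIT, count now 5. Cache: [pear(c=1) mango(c=2) cat(c=2) cherry(c=3) plum(c=5) jay(c=6)]
  20. access cherry: HIT, count now 4. Cache: [pear(c=1) mango(c=2) cat(c=2) cherry(c=4) plum(c=5) jay(c=6)]
  21. access berry: MISS, evict pear(c=1). Cache: [berry(c=1) mango(c=2) cat(c=2) cherry(c=4) plum(c=5) jay(c=6)]
Total: 14 hits, 7 misses, 1 evictions

Answer: berry mango cat cherry plum jay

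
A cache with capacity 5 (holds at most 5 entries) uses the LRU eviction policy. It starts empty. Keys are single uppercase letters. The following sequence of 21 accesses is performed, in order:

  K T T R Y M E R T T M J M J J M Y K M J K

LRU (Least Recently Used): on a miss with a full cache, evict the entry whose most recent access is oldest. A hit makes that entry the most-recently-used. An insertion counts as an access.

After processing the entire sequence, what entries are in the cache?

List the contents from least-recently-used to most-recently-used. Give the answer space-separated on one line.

Answer: T Y M J K

Derivation:
LRU simulation (capacity=5):
  1. access K: MISS. Cache (LRU->MRU): [K]
  2. access T: MISS. Cache (LRU->MRU): [K T]
  3. access T: HIT. Cache (LRU->MRU): [K T]
  4. access R: MISS. Cache (LRU->MRU): [K T R]
  5. access Y: MISS. Cache (LRU->MRU): [K T R Y]
  6. access M: MISS. Cache (LRU->MRU): [K T R Y M]
  7. access E: MISS, evict K. Cache (LRU->MRU): [T R Y M E]
  8. access R: HIT. Cache (LRU->MRU): [T Y M E R]
  9. access T: HIT. Cache (LRU->MRU): [Y M E R T]
  10. access T: HIT. Cache (LRU->MRU): [Y M E R T]
  11. access M: HIT. Cache (LRU->MRU): [Y E R T M]
  12. access J: MISS, evict Y. Cache (LRU->MRU): [E R T M J]
  13. access M: HIT. Cache (LRU->MRU): [E R T J M]
  14. access J: HIT. Cache (LRU->MRU): [E R T M J]
  15. access J: HIT. Cache (LRU->MRU): [E R T M J]
  16. access M: HIT. Cache (LRU->MRU): [E R T J M]
  17. access Y: MISS, evict E. Cache (LRU->MRU): [R T J M Y]
  18. access K: MISS, evict R. Cache (LRU->MRU): [T J M Y K]
  19. access M: HIT. Cache (LRU->MRU): [T J Y K M]
  20. access J: HIT. Cache (LRU->MRU): [T Y K M J]
  21. access K: HIT. Cache (LRU->MRU): [T Y M J K]
Total: 12 hits, 9 misses, 4 evictions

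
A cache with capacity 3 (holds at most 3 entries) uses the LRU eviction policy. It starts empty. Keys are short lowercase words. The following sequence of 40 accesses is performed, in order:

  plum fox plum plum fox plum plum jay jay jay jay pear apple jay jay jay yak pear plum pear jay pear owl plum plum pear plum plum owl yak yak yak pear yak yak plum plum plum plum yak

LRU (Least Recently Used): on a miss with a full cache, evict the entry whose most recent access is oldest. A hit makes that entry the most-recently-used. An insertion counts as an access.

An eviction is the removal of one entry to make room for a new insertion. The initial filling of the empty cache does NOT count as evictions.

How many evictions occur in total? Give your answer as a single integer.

Answer: 11

Derivation:
LRU simulation (capacity=3):
  1. access plum: MISS. Cache (LRU->MRU): [plum]
  2. access fox: MISS. Cache (LRU->MRU): [plum fox]
  3. access plum: HIT. Cache (LRU->MRU): [fox plum]
  4. access plum: HIT. Cache (LRU->MRU): [fox plum]
  5. access fox: HIT. Cache (LRU->MRU): [plum fox]
  6. access plum: HIT. Cache (LRU->MRU): [fox plum]
  7. access plum: HIT. Cache (LRU->MRU): [fox plum]
  8. access jay: MISS. Cache (LRU->MRU): [fox plum jay]
  9. access jay: HIT. Cache (LRU->MRU): [fox plum jay]
  10. access jay: HIT. Cache (LRU->MRU): [fox plum jay]
  11. access jay: HIT. Cache (LRU->MRU): [fox plum jay]
  12. access pear: MISS, evict fox. Cache (LRU->MRU): [plum jay pear]
  13. access apple: MISS, evict plum. Cache (LRU->MRU): [jay pear apple]
  14. access jay: HIT. Cache (LRU->MRU): [pear apple jay]
  15. access jay: HIT. Cache (LRU->MRU): [pear apple jay]
  16. access jay: HIT. Cache (LRU->MRU): [pear apple jay]
  17. access yak: MISS, evict pear. Cache (LRU->MRU): [apple jay yak]
  18. access pear: MISS, evict apple. Cache (LRU->MRU): [jay yak pear]
  19. access plum: MISS, evict jay. Cache (LRU->MRU): [yak pear plum]
  20. access pear: HIT. Cache (LRU->MRU): [yak plum pear]
  21. access jay: MISS, evict yak. Cache (LRU->MRU): [plum pear jay]
  22. access pear: HIT. Cache (LRU->MRU): [plum jay pear]
  23. access owl: MISS, evict plum. Cache (LRU->MRU): [jay pear owl]
  24. access plum: MISS, evict jay. Cache (LRU->MRU): [pear owl plum]
  25. access plum: HIT. Cache (LRU->MRU): [pear owl plum]
  26. access pear: HIT. Cache (LRU->MRU): [owl plum pear]
  27. access plum: HIT. Cache (LRU->MRU): [owl pear plum]
  28. access plum: HIT. Cache (LRU->MRU): [owl pear plum]
  29. access owl: HIT. Cache (LRU->MRU): [pear plum owl]
  30. access yak: MISS, evict pear. Cache (LRU->MRU): [plum owl yak]
  31. access yak: HIT. Cache (LRU->MRU): [plum owl yak]
  32. access yak: HIT. Cache (LRU->MRU): [plum owl yak]
  33. access pear: MISS, evict plum. Cache (LRU->MRU): [owl yak pear]
  34. access yak: HIT. Cache (LRU->MRU): [owl pear yak]
  35. access yak: HIT. Cache (LRU->MRU): [owl pear yak]
  36. access plum: MISS, evict owl. Cache (LRU->MRU): [pear yak plum]
  37. access plum: HIT. Cache (LRU->MRU): [pear yak plum]
  38. access plum: HIT. Cache (LRU->MRU): [pear yak plum]
  39. access plum: HIT. Cache (LRU->MRU): [pear yak plum]
  40. access yak: HIT. Cache (LRU->MRU): [pear plum yak]
Total: 26 hits, 14 misses, 11 evictions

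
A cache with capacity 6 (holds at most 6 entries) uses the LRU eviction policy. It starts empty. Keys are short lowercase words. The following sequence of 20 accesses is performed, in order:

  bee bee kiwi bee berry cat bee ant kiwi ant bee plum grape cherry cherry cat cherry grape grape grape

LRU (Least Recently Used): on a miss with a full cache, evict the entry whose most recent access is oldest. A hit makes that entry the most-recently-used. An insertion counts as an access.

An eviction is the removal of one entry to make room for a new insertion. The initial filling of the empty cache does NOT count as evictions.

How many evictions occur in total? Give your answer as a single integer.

LRU simulation (capacity=6):
  1. access bee: MISS. Cache (LRU->MRU): [bee]
  2. access bee: HIT. Cache (LRU->MRU): [bee]
  3. access kiwi: MISS. Cache (LRU->MRU): [bee kiwi]
  4. access bee: HIT. Cache (LRU->MRU): [kiwi bee]
  5. access berry: MISS. Cache (LRU->MRU): [kiwi bee berry]
  6. access cat: MISS. Cache (LRU->MRU): [kiwi bee berry cat]
  7. access bee: HIT. Cache (LRU->MRU): [kiwi berry cat bee]
  8. access ant: MISS. Cache (LRU->MRU): [kiwi berry cat bee ant]
  9. access kiwi: HIT. Cache (LRU->MRU): [berry cat bee ant kiwi]
  10. access ant: HIT. Cache (LRU->MRU): [berry cat bee kiwi ant]
  11. access bee: HIT. Cache (LRU->MRU): [berry cat kiwi ant bee]
  12. access plum: MISS. Cache (LRU->MRU): [berry cat kiwi ant bee plum]
  13. access grape: MISS, evict berry. Cache (LRU->MRU): [cat kiwi ant bee plum grape]
  14. access cherry: MISS, evict cat. Cache (LRU->MRU): [kiwi ant bee plum grape cherry]
  15. access cherry: HIT. Cache (LRU->MRU): [kiwi ant bee plum grape cherry]
  16. access cat: MISS, evict kiwi. Cache (LRU->MRU): [ant bee plum grape cherry cat]
  17. access cherry: HIT. Cache (LRU->MRU): [ant bee plum grape cat cherry]
  18. access grape: HIT. Cache (LRU->MRU): [ant bee plum cat cherry grape]
  19. access grape: HIT. Cache (LRU->MRU): [ant bee plum cat cherry grape]
  20. access grape: HIT. Cache (LRU->MRU): [ant bee plum cat cherry grape]
Total: 11 hits, 9 misses, 3 evictions

Answer: 3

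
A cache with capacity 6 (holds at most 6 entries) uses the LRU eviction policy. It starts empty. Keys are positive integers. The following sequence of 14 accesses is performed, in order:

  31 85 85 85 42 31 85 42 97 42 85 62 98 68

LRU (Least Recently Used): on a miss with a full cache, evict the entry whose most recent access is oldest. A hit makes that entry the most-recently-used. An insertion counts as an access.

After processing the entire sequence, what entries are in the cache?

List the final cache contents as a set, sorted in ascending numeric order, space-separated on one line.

LRU simulation (capacity=6):
  1. access 31: MISS. Cache (LRU->MRU): [31]
  2. access 85: MISS. Cache (LRU->MRU): [31 85]
  3. access 85: HIT. Cache (LRU->MRU): [31 85]
  4. access 85: HIT. Cache (LRU->MRU): [31 85]
  5. access 42: MISS. Cache (LRU->MRU): [31 85 42]
  6. access 31: HIT. Cache (LRU->MRU): [85 42 31]
  7. access 85: HIT. Cache (LRU->MRU): [42 31 85]
  8. access 42: HIT. Cache (LRU->MRU): [31 85 42]
  9. access 97: MISS. Cache (LRU->MRU): [31 85 42 97]
  10. access 42: HIT. Cache (LRU->MRU): [31 85 97 42]
  11. access 85: HIT. Cache (LRU->MRU): [31 97 42 85]
  12. access 62: MISS. Cache (LRU->MRU): [31 97 42 85 62]
  13. access 98: MISS. Cache (LRU->MRU): [31 97 42 85 62 98]
  14. access 68: MISS, evict 31. Cache (LRU->MRU): [97 42 85 62 98 68]
Total: 7 hits, 7 misses, 1 evictions

Answer: 42 62 68 85 97 98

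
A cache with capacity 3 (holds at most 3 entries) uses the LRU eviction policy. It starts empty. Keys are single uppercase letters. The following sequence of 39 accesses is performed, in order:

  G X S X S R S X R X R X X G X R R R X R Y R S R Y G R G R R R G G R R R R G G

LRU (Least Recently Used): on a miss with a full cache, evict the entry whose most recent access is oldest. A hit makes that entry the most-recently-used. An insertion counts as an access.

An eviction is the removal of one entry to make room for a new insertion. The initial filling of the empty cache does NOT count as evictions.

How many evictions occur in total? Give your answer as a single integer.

LRU simulation (capacity=3):
  1. access G: MISS. Cache (LRU->MRU): [G]
  2. access X: MISS. Cache (LRU->MRU): [G X]
  3. access S: MISS. Cache (LRU->MRU): [G X S]
  4. access X: HIT. Cache (LRU->MRU): [G S X]
  5. access S: HIT. Cache (LRU->MRU): [G X S]
  6. access R: MISS, evict G. Cache (LRU->MRU): [X S R]
  7. access S: HIT. Cache (LRU->MRU): [X R S]
  8. access X: HIT. Cache (LRU->MRU): [R S X]
  9. access R: HIT. Cache (LRU->MRU): [S X R]
  10. access X: HIT. Cache (LRU->MRU): [S R X]
  11. access R: HIT. Cache (LRU->MRU): [S X R]
  12. access X: HIT. Cache (LRU->MRU): [S R X]
  13. access X: HIT. Cache (LRU->MRU): [S R X]
  14. access G: MISS, evict S. Cache (LRU->MRU): [R X G]
  15. access X: HIT. Cache (LRU->MRU): [R G X]
  16. access R: HIT. Cache (LRU->MRU): [G X R]
  17. access R: HIT. Cache (LRU->MRU): [G X R]
  18. access R: HIT. Cache (LRU->MRU): [G X R]
  19. access X: HIT. Cache (LRU->MRU): [G R X]
  20. access R: HIT. Cache (LRU->MRU): [G X R]
  21. access Y: MISS, evict G. Cache (LRU->MRU): [X R Y]
  22. access R: HIT. Cache (LRU->MRU): [X Y R]
  23. access S: MISS, evict X. Cache (LRU->MRU): [Y R S]
  24. access R: HIT. Cache (LRU->MRU): [Y S R]
  25. access Y: HIT. Cache (LRU->MRU): [S R Y]
  26. access G: MISS, evict S. Cache (LRU->MRU): [R Y G]
  27. access R: HIT. Cache (LRU->MRU): [Y G R]
  28. access G: HIT. Cache (LRU->MRU): [Y R G]
  29. access R: HIT. Cache (LRU->MRU): [Y G R]
  30. access R: HIT. Cache (LRU->MRU): [Y G R]
  31. access R: HIT. Cache (LRU->MRU): [Y G R]
  32. access G: HIT. Cache (LRU->MRU): [Y R G]
  33. access G: HIT. Cache (LRU->MRU): [Y R G]
  34. access R: HIT. Cache (LRU->MRU): [Y G R]
  35. access R: HIT. Cache (LRU->MRU): [Y G R]
  36. access R: HIT. Cache (LRU->MRU): [Y G R]
  37. access R: HIT. Cache (LRU->MRU): [Y G R]
  38. access G: HIT. Cache (LRU->MRU): [Y R G]
  39. access G: HIT. Cache (LRU->MRU): [Y R G]
Total: 31 hits, 8 misses, 5 evictions

Answer: 5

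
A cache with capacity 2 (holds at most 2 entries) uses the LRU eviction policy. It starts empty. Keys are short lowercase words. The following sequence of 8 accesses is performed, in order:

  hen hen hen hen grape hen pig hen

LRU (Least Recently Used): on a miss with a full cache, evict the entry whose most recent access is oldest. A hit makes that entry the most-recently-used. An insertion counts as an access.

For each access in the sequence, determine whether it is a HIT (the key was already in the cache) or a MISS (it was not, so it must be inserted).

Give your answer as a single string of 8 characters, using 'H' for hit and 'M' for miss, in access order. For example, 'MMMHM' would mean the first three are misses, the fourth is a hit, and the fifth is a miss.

LRU simulation (capacity=2):
  1. access hen: MISS. Cache (LRU->MRU): [hen]
  2. access hen: HIT. Cache (LRU->MRU): [hen]
  3. access hen: HIT. Cache (LRU->MRU): [hen]
  4. access hen: HIT. Cache (LRU->MRU): [hen]
  5. access grape: MISS. Cache (LRU->MRU): [hen grape]
  6. access hen: HIT. Cache (LRU->MRU): [grape hen]
  7. access pig: MISS, evict grape. Cache (LRU->MRU): [hen pig]
  8. access hen: HIT. Cache (LRU->MRU): [pig hen]
Total: 5 hits, 3 misses, 1 evictions

Answer: MHHHMHMH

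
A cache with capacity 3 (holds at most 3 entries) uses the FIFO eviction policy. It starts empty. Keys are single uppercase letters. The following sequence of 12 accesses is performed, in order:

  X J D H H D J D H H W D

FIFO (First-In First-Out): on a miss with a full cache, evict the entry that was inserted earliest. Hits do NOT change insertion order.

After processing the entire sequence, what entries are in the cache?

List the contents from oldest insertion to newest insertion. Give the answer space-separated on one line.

FIFO simulation (capacity=3):
  1. access X: MISS. Cache (old->new): [X]
  2. access J: MISS. Cache (old->new): [X J]
  3. access D: MISS. Cache (old->new): [X J D]
  4. access H: MISS, evict X. Cache (old->new): [J D H]
  5. access H: HIT. Cache (old->new): [J D H]
  6. access D: HIT. Cache (old->new): [J D H]
  7. access J: HIT. Cache (old->new): [J D H]
  8. access D: HIT. Cache (old->new): [J D H]
  9. access H: HIT. Cache (old->new): [J D H]
  10. access H: HIT. Cache (old->new): [J D H]
  11. access W: MISS, evict J. Cache (old->new): [D H W]
  12. access D: HIT. Cache (old->new): [D H W]
Total: 7 hits, 5 misses, 2 evictions

Answer: D H W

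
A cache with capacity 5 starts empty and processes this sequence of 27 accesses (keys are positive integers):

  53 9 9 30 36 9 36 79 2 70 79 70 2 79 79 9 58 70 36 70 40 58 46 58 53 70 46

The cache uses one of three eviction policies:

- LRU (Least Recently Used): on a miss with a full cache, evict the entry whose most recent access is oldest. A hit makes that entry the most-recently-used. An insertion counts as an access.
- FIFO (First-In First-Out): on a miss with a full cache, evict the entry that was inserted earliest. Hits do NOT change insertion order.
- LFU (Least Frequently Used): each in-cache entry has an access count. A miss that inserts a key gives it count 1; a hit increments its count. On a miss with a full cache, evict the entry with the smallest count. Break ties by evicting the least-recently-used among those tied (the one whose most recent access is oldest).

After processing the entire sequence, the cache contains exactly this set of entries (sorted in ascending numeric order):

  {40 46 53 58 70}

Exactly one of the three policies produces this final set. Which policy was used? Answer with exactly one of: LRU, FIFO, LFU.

Simulating under each policy and comparing final sets:
  LRU: final set = {40 46 53 58 70} -> MATCHES target
  FIFO: final set = {36 40 46 53 70} -> differs
  LFU: final set = {2 9 46 70 79} -> differs
Only LRU produces the target set.

Answer: LRU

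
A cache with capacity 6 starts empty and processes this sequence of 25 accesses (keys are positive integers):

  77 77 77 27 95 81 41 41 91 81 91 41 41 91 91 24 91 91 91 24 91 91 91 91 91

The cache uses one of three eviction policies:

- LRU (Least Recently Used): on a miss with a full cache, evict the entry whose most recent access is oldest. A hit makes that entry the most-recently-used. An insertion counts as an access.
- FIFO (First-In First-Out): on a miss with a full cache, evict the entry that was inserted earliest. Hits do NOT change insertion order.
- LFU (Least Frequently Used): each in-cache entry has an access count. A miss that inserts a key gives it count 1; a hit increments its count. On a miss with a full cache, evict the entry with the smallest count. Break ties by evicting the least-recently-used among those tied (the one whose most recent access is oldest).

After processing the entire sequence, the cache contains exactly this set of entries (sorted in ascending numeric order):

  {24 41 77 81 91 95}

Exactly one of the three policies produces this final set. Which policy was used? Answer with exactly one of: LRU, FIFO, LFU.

Simulating under each policy and comparing final sets:
  LRU: final set = {24 27 41 81 91 95} -> differs
  FIFO: final set = {24 27 41 81 91 95} -> differs
  LFU: final set = {24 41 77 81 91 95} -> MATCHES target
Only LFU produces the target set.

Answer: LFU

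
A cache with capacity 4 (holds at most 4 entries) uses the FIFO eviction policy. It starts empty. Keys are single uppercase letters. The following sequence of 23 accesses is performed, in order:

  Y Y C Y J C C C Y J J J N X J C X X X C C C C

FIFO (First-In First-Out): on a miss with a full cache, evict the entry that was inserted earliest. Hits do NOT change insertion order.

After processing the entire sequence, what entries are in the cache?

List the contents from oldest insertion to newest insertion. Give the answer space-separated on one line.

FIFO simulation (capacity=4):
  1. access Y: MISS. Cache (old->new): [Y]
  2. access Y: HIT. Cache (old->new): [Y]
  3. access C: MISS. Cache (old->new): [Y C]
  4. access Y: HIT. Cache (old->new): [Y C]
  5. access J: MISS. Cache (old->new): [Y C J]
  6. access C: HIT. Cache (old->new): [Y C J]
  7. access C: HIT. Cache (old->new): [Y C J]
  8. access C: HIT. Cache (old->new): [Y C J]
  9. access Y: HIT. Cache (old->new): [Y C J]
  10. access J: HIT. Cache (old->new): [Y C J]
  11. access J: HIT. Cache (old->new): [Y C J]
  12. access J: HIT. Cache (old->new): [Y C J]
  13. access N: MISS. Cache (old->new): [Y C J N]
  14. access X: MISS, evict Y. Cache (old->new): [C J N X]
  15. access J: HIT. Cache (old->new): [C J N X]
  16. access C: HIT. Cache (old->new): [C J N X]
  17. access X: HIT. Cache (old->new): [C J N X]
  18. access X: HIT. Cache (old->new): [C J N X]
  19. access X: HIT. Cache (old->new): [C J N X]
  20. access C: HIT. Cache (old->new): [C J N X]
  21. access C: HIT. Cache (old->new): [C J N X]
  22. access C: HIT. Cache (old->new): [C J N X]
  23. access C: HIT. Cache (old->new): [C J N X]
Total: 18 hits, 5 misses, 1 evictions

Answer: C J N X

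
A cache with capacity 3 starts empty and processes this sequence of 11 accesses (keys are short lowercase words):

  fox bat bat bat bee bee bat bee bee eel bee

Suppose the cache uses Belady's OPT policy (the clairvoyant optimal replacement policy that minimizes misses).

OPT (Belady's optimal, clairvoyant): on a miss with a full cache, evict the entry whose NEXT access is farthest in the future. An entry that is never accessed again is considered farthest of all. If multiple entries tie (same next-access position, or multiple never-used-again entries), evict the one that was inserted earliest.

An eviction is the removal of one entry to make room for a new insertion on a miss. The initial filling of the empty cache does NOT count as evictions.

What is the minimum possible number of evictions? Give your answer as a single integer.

Answer: 1

Derivation:
OPT (Belady) simulation (capacity=3):
  1. access fox: MISS. Cache: [fox]
  2. access bat: MISS. Cache: [fox bat]
  3. access bat: HIT. Next use of bat: step 4. Cache: [fox bat]
  4. access bat: HIT. Next use of bat: step 7. Cache: [fox bat]
  5. access bee: MISS. Cache: [fox bat bee]
  6. access bee: HIT. Next use of bee: step 8. Cache: [fox bat bee]
  7. access bat: HIT. Next use of bat: never. Cache: [fox bat bee]
  8. access bee: HIT. Next use of bee: step 9. Cache: [fox bat bee]
  9. access bee: HIT. Next use of bee: step 11. Cache: [fox bat bee]
  10. access eel: MISS, evict fox (next use: never). Cache: [bat bee eel]
  11. access bee: HIT. Next use of bee: never. Cache: [bat bee eel]
Total: 7 hits, 4 misses, 1 evictions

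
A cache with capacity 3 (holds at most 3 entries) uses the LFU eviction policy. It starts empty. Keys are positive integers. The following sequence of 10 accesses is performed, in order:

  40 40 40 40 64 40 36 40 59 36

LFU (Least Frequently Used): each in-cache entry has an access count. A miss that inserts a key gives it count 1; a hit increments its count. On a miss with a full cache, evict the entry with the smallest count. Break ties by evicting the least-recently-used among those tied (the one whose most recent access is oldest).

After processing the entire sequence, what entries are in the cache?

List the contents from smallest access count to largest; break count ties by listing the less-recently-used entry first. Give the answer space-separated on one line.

Answer: 59 36 40

Derivation:
LFU simulation (capacity=3):
  1. access 40: MISS. Cache: [40(c=1)]
  2. access 40: HIT, count now 2. Cache: [40(c=2)]
  3. access 40: HIT, count now 3. Cache: [40(c=3)]
  4. access 40: HIT, count now 4. Cache: [40(c=4)]
  5. access 64: MISS. Cache: [64(c=1) 40(c=4)]
  6. access 40: HIT, count now 5. Cache: [64(c=1) 40(c=5)]
  7. access 36: MISS. Cache: [64(c=1) 36(c=1) 40(c=5)]
  8. access 40: HIT, count now 6. Cache: [64(c=1) 36(c=1) 40(c=6)]
  9. access 59: MISS, evict 64(c=1). Cache: [36(c=1) 59(c=1) 40(c=6)]
  10. access 36: HIT, count now 2. Cache: [59(c=1) 36(c=2) 40(c=6)]
Total: 6 hits, 4 misses, 1 evictions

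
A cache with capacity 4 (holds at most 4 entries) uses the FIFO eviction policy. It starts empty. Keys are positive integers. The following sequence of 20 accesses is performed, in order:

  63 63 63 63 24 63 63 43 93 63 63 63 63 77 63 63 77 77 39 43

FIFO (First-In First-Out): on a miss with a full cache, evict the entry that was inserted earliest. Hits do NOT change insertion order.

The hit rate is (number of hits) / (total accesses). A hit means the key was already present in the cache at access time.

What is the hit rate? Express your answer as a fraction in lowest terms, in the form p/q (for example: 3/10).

Answer: 3/5

Derivation:
FIFO simulation (capacity=4):
  1. access 63: MISS. Cache (old->new): [63]
  2. access 63: HIT. Cache (old->new): [63]
  3. access 63: HIT. Cache (old->new): [63]
  4. access 63: HIT. Cache (old->new): [63]
  5. access 24: MISS. Cache (old->new): [63 24]
  6. access 63: HIT. Cache (old->new): [63 24]
  7. access 63: HIT. Cache (old->new): [63 24]
  8. access 43: MISS. Cache (old->new): [63 24 43]
  9. access 93: MISS. Cache (old->new): [63 24 43 93]
  10. access 63: HIT. Cache (old->new): [63 24 43 93]
  11. access 63: HIT. Cache (old->new): [63 24 43 93]
  12. access 63: HIT. Cache (old->new): [63 24 43 93]
  13. access 63: HIT. Cache (old->new): [63 24 43 93]
  14. access 77: MISS, evict 63. Cache (old->new): [24 43 93 77]
  15. access 63: MISS, evict 24. Cache (old->new): [43 93 77 63]
  16. access 63: HIT. Cache (old->new): [43 93 77 63]
  17. access 77: HIT. Cache (old->new): [43 93 77 63]
  18. access 77: HIT. Cache (old->new): [43 93 77 63]
  19. access 39: MISS, evict 43. Cache (old->new): [93 77 63 39]
  20. access 43: MISS, evict 93. Cache (old->new): [77 63 39 43]
Total: 12 hits, 8 misses, 4 evictions

Hit rate = 12/20 = 3/5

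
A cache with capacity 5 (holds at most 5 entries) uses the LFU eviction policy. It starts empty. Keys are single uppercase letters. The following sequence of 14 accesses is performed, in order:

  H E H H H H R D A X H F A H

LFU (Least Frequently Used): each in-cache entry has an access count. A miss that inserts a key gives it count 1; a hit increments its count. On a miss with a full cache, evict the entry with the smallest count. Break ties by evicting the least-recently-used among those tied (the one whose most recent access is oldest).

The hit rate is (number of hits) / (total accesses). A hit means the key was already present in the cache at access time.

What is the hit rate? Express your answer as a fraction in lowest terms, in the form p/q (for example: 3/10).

Answer: 1/2

Derivation:
LFU simulation (capacity=5):
  1. access H: MISS. Cache: [H(c=1)]
  2. access E: MISS. Cache: [H(c=1) E(c=1)]
  3. access H: HIT, count now 2. Cache: [E(c=1) H(c=2)]
  4. access H: HIT, count now 3. Cache: [E(c=1) H(c=3)]
  5. access H: HIT, count now 4. Cache: [E(c=1) H(c=4)]
  6. access H: HIT, count now 5. Cache: [E(c=1) H(c=5)]
  7. access R: MISS. Cache: [E(c=1) R(c=1) H(c=5)]
  8. access D: MISS. Cache: [E(c=1) R(c=1) D(c=1) H(c=5)]
  9. access A: MISS. Cache: [E(c=1) R(c=1) D(c=1) A(c=1) H(c=5)]
  10. access X: MISS, evict E(c=1). Cache: [R(c=1) D(c=1) A(c=1) X(c=1) H(c=5)]
  11. access H: HIT, count now 6. Cache: [R(c=1) D(c=1) A(c=1) X(c=1) H(c=6)]
  12. access F: MISS, evict R(c=1). Cache: [D(c=1) A(c=1) X(c=1) F(c=1) H(c=6)]
  13. access A: HIT, count now 2. Cache: [D(c=1) X(c=1) F(c=1) A(c=2) H(c=6)]
  14. access H: HIT, count now 7. Cache: [D(c=1) X(c=1) F(c=1) A(c=2) H(c=7)]
Total: 7 hits, 7 misses, 2 evictions

Hit rate = 7/14 = 1/2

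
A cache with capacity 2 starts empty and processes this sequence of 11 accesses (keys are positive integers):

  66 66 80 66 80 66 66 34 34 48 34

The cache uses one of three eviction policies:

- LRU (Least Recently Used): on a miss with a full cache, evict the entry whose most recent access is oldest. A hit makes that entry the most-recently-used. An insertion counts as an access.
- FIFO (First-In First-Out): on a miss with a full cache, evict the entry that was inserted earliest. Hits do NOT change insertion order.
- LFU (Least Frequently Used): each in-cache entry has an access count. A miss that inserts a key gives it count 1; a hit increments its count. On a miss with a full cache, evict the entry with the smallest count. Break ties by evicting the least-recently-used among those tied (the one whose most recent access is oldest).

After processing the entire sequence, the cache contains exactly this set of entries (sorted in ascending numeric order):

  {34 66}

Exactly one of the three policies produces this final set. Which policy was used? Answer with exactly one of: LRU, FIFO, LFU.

Simulating under each policy and comparing final sets:
  LRU: final set = {34 48} -> differs
  FIFO: final set = {34 48} -> differs
  LFU: final set = {34 66} -> MATCHES target
Only LFU produces the target set.

Answer: LFU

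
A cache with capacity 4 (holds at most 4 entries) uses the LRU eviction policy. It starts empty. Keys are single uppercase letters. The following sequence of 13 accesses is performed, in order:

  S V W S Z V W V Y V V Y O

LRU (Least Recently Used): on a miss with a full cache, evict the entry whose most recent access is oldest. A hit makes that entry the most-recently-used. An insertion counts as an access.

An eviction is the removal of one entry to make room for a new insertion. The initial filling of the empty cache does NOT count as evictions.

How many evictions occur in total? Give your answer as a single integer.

Answer: 2

Derivation:
LRU simulation (capacity=4):
  1. access S: MISS. Cache (LRU->MRU): [S]
  2. access V: MISS. Cache (LRU->MRU): [S V]
  3. access W: MISS. Cache (LRU->MRU): [S V W]
  4. access S: HIT. Cache (LRU->MRU): [V W S]
  5. access Z: MISS. Cache (LRU->MRU): [V W S Z]
  6. access V: HIT. Cache (LRU->MRU): [W S Z V]
  7. access W: HIT. Cache (LRU->MRU): [S Z V W]
  8. access V: HIT. Cache (LRU->MRU): [S Z W V]
  9. access Y: MISS, evict S. Cache (LRU->MRU): [Z W V Y]
  10. access V: HIT. Cache (LRU->MRU): [Z W Y V]
  11. access V: HIT. Cache (LRU->MRU): [Z W Y V]
  12. access Y: HIT. Cache (LRU->MRU): [Z W V Y]
  13. access O: MISS, evict Z. Cache (LRU->MRU): [W V Y O]
Total: 7 hits, 6 misses, 2 evictions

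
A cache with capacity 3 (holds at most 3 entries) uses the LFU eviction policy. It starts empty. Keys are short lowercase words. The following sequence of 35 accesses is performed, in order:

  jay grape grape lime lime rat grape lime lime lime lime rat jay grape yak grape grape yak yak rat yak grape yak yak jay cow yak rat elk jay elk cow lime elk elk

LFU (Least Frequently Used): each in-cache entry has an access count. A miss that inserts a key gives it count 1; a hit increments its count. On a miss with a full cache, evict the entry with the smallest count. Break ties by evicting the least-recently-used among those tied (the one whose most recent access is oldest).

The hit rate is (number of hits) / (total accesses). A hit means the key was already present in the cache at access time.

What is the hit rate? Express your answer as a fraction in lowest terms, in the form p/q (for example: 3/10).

LFU simulation (capacity=3):
  1. access jay: MISS. Cache: [jay(c=1)]
  2. access grape: MISS. Cache: [jay(c=1) grape(c=1)]
  3. access grape: HIT, count now 2. Cache: [jay(c=1) grape(c=2)]
  4. access lime: MISS. Cache: [jay(c=1) lime(c=1) grape(c=2)]
  5. access lime: HIT, count now 2. Cache: [jay(c=1) grape(c=2) lime(c=2)]
  6. access rat: MISS, evict jay(c=1). Cache: [rat(c=1) grape(c=2) lime(c=2)]
  7. access grape: HIT, count now 3. Cache: [rat(c=1) lime(c=2) grape(c=3)]
  8. access lime: HIT, count now 3. Cache: [rat(c=1) grape(c=3) lime(c=3)]
  9. access lime: HIT, count now 4. Cache: [rat(c=1) grape(c=3) lime(c=4)]
  10. access lime: HIT, count now 5. Cache: [rat(c=1) grape(c=3) lime(c=5)]
  11. access lime: HIT, count now 6. Cache: [rat(c=1) grape(c=3) lime(c=6)]
  12. access rat: HIT, count now 2. Cache: [rat(c=2) grape(c=3) lime(c=6)]
  13. access jay: MISS, evict rat(c=2). Cache: [jay(c=1) grape(c=3) lime(c=6)]
  14. access grape: HIT, count now 4. Cache: [jay(c=1) grape(c=4) lime(c=6)]
  15. access yak: MISS, evict jay(c=1). Cache: [yak(c=1) grape(c=4) lime(c=6)]
  16. access grape: HIT, count now 5. Cache: [yak(c=1) grape(c=5) lime(c=6)]
  17. access grape: HIT, count now 6. Cache: [yak(c=1) lime(c=6) grape(c=6)]
  18. access yak: HIT, count now 2. Cache: [yak(c=2) lime(c=6) grape(c=6)]
  19. access yak: HIT, count now 3. Cache: [yak(c=3) lime(c=6) grape(c=6)]
  20. access rat: MISS, evict yak(c=3). Cache: [rat(c=1) lime(c=6) grape(c=6)]
  21. access yak: MISS, evict rat(c=1). Cache: [yak(c=1) lime(c=6) grape(c=6)]
  22. access grape: HIT, count now 7. Cache: [yak(c=1) lime(c=6) grape(c=7)]
  23. access yak: HIT, count now 2. Cache: [yak(c=2) lime(c=6) grape(c=7)]
  24. access yak: HIT, count now 3. Cache: [yak(c=3) lime(c=6) grape(c=7)]
  25. access jay: MISS, evict yak(c=3). Cache: [jay(c=1) lime(c=6) grape(c=7)]
  26. access cow: MISS, evict jay(c=1). Cache: [cow(c=1) lime(c=6) grape(c=7)]
  27. access yak: MISS, evict cow(c=1). Cache: [yak(c=1) lime(c=6) grape(c=7)]
  28. access rat: MISS, evict yak(c=1). Cache: [rat(c=1) lime(c=6) grape(c=7)]
  29. access elk: MISS, evict rat(c=1). Cache: [elk(c=1) lime(c=6) grape(c=7)]
  30. access jay: MISS, evict elk(c=1). Cache: [jay(c=1) lime(c=6) grape(c=7)]
  31. access elk: MISS, evict jay(c=1). Cache: [elk(c=1) lime(c=6) grape(c=7)]
  32. access cow: MISS, evict elk(c=1). Cache: [cow(c=1) lime(c=6) grape(c=7)]
  33. access lime: HIT, count now 7. Cache: [cow(c=1) grape(c=7) lime(c=7)]
  34. access elk: MISS, evict cow(c=1). Cache: [elk(c=1) grape(c=7) lime(c=7)]
  35. access elk: HIT, count now 2. Cache: [elk(c=2) grape(c=7) lime(c=7)]
Total: 18 hits, 17 misses, 14 evictions

Hit rate = 18/35

Answer: 18/35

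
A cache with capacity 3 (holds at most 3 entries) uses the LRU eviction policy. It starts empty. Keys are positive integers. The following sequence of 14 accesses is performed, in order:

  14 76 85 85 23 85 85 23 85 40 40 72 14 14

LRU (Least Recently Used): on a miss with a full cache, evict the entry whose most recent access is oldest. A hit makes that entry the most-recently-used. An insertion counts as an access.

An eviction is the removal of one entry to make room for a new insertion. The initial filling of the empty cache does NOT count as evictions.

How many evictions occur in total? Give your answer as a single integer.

Answer: 4

Derivation:
LRU simulation (capacity=3):
  1. access 14: MISS. Cache (LRU->MRU): [14]
  2. access 76: MISS. Cache (LRU->MRU): [14 76]
  3. access 85: MISS. Cache (LRU->MRU): [14 76 85]
  4. access 85: HIT. Cache (LRU->MRU): [14 76 85]
  5. access 23: MISS, evict 14. Cache (LRU->MRU): [76 85 23]
  6. access 85: HIT. Cache (LRU->MRU): [76 23 85]
  7. access 85: HIT. Cache (LRU->MRU): [76 23 85]
  8. access 23: HIT. Cache (LRU->MRU): [76 85 23]
  9. access 85: HIT. Cache (LRU->MRU): [76 23 85]
  10. access 40: MISS, evict 76. Cache (LRU->MRU): [23 85 40]
  11. access 40: HIT. Cache (LRU->MRU): [23 85 40]
  12. access 72: MISS, evict 23. Cache (LRU->MRU): [85 40 72]
  13. access 14: MISS, evict 85. Cache (LRU->MRU): [40 72 14]
  14. access 14: HIT. Cache (LRU->MRU): [40 72 14]
Total: 7 hits, 7 misses, 4 evictions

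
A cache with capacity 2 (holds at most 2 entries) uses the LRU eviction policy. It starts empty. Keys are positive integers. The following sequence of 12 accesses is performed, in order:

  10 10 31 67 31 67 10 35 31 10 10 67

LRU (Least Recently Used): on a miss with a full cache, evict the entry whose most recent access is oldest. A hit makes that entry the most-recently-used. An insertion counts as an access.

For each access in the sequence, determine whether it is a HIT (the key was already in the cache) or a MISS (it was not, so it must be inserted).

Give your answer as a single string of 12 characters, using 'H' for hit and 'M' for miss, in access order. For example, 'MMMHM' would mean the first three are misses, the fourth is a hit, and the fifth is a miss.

LRU simulation (capacity=2):
  1. access 10: MISS. Cache (LRU->MRU): [10]
  2. access 10: HIT. Cache (LRU->MRU): [10]
  3. access 31: MISS. Cache (LRU->MRU): [10 31]
  4. access 67: MISS, evict 10. Cache (LRU->MRU): [31 67]
  5. access 31: HIT. Cache (LRU->MRU): [67 31]
  6. access 67: HIT. Cache (LRU->MRU): [31 67]
  7. access 10: MISS, evict 31. Cache (LRU->MRU): [67 10]
  8. access 35: MISS, evict 67. Cache (LRU->MRU): [10 35]
  9. access 31: MISS, evict 10. Cache (LRU->MRU): [35 31]
  10. access 10: MISS, evict 35. Cache (LRU->MRU): [31 10]
  11. access 10: HIT. Cache (LRU->MRU): [31 10]
  12. access 67: MISS, evict 31. Cache (LRU->MRU): [10 67]
Total: 4 hits, 8 misses, 6 evictions

Answer: MHMMHHMMMMHM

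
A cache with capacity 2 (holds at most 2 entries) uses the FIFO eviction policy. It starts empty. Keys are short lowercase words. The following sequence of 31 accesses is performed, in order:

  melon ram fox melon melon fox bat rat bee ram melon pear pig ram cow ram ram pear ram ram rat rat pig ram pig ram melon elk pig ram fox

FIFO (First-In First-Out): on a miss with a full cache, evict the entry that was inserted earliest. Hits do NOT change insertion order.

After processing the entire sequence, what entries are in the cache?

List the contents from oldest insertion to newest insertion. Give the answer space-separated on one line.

Answer: ram fox

Derivation:
FIFO simulation (capacity=2):
  1. access melon: MISS. Cache (old->new): [melon]
  2. access ram: MISS. Cache (old->new): [melon ram]
  3. access fox: MISS, evict melon. Cache (old->new): [ram fox]
  4. access melon: MISS, evict ram. Cache (old->new): [fox melon]
  5. access melon: HIT. Cache (old->new): [fox melon]
  6. access fox: HIT. Cache (old->new): [fox melon]
  7. access bat: MISS, evict fox. Cache (old->new): [melon bat]
  8. access rat: MISS, evict melon. Cache (old->new): [bat rat]
  9. access bee: MISS, evict bat. Cache (old->new): [rat bee]
  10. access ram: MISS, evict rat. Cache (old->new): [bee ram]
  11. access melon: MISS, evict bee. Cache (old->new): [ram melon]
  12. access pear: MISS, evict ram. Cache (old->new): [melon pear]
  13. access pig: MISS, evict melon. Cache (old->new): [pear pig]
  14. access ram: MISS, evict pear. Cache (old->new): [pig ram]
  15. access cow: MISS, evict pig. Cache (old->new): [ram cow]
  16. access ram: HIT. Cache (old->new): [ram cow]
  17. access ram: HIT. Cache (old->new): [ram cow]
  18. access pear: MISS, evict ram. Cache (old->new): [cow pear]
  19. access ram: MISS, evict cow. Cache (old->new): [pear ram]
  20. access ram: HIT. Cache (old->new): [pear ram]
  21. access rat: MISS, evict pear. Cache (old->new): [ram rat]
  22. access rat: HIT. Cache (old->new): [ram rat]
  23. access pig: MISS, evict ram. Cache (old->new): [rat pig]
  24. access ram: MISS, evict rat. Cache (old->new): [pig ram]
  25. access pig: HIT. Cache (old->new): [pig ram]
  26. access ram: HIT. Cache (old->new): [pig ram]
  27. access melon: MISS, evict pig. Cache (old->new): [ram melon]
  28. access elk: MISS, evict ram. Cache (old->new): [melon elk]
  29. access pig: MISS, evict melon. Cache (old->new): [elk pig]
  30. access ram: MISS, evict elk. Cache (old->new): [pig ram]
  31. access fox: MISS, evict pig. Cache (old->new): [ram fox]
Total: 8 hits, 23 misses, 21 evictions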